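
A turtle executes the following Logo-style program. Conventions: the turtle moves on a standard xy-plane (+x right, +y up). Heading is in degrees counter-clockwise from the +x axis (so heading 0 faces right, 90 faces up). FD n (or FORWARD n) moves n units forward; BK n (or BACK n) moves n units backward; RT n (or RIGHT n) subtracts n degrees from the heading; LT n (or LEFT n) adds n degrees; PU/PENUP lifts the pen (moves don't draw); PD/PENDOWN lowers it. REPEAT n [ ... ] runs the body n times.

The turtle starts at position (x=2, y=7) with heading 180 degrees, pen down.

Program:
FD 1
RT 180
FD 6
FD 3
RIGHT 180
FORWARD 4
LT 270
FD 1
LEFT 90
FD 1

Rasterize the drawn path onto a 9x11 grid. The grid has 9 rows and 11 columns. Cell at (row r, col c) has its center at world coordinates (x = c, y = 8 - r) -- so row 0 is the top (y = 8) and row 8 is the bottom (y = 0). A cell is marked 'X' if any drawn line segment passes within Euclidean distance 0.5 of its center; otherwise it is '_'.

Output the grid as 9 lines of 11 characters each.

Segment 0: (2,7) -> (1,7)
Segment 1: (1,7) -> (7,7)
Segment 2: (7,7) -> (10,7)
Segment 3: (10,7) -> (6,7)
Segment 4: (6,7) -> (6,8)
Segment 5: (6,8) -> (5,8)

Answer: _____XX____
_XXXXXXXXXX
___________
___________
___________
___________
___________
___________
___________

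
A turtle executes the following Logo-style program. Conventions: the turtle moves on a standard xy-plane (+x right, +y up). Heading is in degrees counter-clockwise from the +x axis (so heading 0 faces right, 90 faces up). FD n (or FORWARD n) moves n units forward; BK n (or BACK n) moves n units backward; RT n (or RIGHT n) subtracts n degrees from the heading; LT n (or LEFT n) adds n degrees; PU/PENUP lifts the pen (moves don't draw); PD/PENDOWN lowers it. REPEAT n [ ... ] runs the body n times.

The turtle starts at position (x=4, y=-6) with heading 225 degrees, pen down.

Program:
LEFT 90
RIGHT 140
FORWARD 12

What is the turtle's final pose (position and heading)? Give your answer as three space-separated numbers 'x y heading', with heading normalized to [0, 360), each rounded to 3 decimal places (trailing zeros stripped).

Executing turtle program step by step:
Start: pos=(4,-6), heading=225, pen down
LT 90: heading 225 -> 315
RT 140: heading 315 -> 175
FD 12: (4,-6) -> (-7.954,-4.954) [heading=175, draw]
Final: pos=(-7.954,-4.954), heading=175, 1 segment(s) drawn

Answer: -7.954 -4.954 175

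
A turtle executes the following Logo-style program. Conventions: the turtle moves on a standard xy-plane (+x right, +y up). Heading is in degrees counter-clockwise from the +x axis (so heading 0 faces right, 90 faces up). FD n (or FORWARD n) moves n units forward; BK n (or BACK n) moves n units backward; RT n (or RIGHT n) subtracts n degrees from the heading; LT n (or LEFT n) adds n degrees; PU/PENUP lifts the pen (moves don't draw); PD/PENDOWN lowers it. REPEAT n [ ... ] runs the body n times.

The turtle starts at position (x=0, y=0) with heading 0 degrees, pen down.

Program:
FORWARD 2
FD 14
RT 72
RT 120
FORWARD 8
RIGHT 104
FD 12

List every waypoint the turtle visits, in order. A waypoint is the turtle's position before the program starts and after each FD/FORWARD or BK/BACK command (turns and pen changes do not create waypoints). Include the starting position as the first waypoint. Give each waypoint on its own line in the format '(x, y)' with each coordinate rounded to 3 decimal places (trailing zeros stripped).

Answer: (0, 0)
(2, 0)
(16, 0)
(8.175, 1.663)
(13.435, 12.449)

Derivation:
Executing turtle program step by step:
Start: pos=(0,0), heading=0, pen down
FD 2: (0,0) -> (2,0) [heading=0, draw]
FD 14: (2,0) -> (16,0) [heading=0, draw]
RT 72: heading 0 -> 288
RT 120: heading 288 -> 168
FD 8: (16,0) -> (8.175,1.663) [heading=168, draw]
RT 104: heading 168 -> 64
FD 12: (8.175,1.663) -> (13.435,12.449) [heading=64, draw]
Final: pos=(13.435,12.449), heading=64, 4 segment(s) drawn
Waypoints (5 total):
(0, 0)
(2, 0)
(16, 0)
(8.175, 1.663)
(13.435, 12.449)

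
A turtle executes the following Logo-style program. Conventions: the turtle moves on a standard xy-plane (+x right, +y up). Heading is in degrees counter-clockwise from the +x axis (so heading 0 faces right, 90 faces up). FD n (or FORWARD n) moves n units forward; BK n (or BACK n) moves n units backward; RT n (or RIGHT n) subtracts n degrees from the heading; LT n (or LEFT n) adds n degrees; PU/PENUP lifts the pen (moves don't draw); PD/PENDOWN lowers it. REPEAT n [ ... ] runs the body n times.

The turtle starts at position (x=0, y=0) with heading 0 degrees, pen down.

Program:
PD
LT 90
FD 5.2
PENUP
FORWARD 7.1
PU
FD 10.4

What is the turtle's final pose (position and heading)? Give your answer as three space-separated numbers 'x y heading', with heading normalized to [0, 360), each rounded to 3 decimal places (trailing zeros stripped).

Answer: 0 22.7 90

Derivation:
Executing turtle program step by step:
Start: pos=(0,0), heading=0, pen down
PD: pen down
LT 90: heading 0 -> 90
FD 5.2: (0,0) -> (0,5.2) [heading=90, draw]
PU: pen up
FD 7.1: (0,5.2) -> (0,12.3) [heading=90, move]
PU: pen up
FD 10.4: (0,12.3) -> (0,22.7) [heading=90, move]
Final: pos=(0,22.7), heading=90, 1 segment(s) drawn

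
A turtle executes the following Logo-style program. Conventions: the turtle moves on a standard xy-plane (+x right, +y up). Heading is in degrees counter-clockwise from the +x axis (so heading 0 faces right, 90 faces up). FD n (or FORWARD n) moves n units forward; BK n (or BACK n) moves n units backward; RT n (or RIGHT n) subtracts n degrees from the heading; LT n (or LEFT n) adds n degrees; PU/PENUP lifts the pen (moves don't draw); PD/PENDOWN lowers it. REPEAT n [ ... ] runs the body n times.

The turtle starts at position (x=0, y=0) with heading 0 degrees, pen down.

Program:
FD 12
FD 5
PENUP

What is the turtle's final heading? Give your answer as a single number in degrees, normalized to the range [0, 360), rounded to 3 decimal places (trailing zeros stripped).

Executing turtle program step by step:
Start: pos=(0,0), heading=0, pen down
FD 12: (0,0) -> (12,0) [heading=0, draw]
FD 5: (12,0) -> (17,0) [heading=0, draw]
PU: pen up
Final: pos=(17,0), heading=0, 2 segment(s) drawn

Answer: 0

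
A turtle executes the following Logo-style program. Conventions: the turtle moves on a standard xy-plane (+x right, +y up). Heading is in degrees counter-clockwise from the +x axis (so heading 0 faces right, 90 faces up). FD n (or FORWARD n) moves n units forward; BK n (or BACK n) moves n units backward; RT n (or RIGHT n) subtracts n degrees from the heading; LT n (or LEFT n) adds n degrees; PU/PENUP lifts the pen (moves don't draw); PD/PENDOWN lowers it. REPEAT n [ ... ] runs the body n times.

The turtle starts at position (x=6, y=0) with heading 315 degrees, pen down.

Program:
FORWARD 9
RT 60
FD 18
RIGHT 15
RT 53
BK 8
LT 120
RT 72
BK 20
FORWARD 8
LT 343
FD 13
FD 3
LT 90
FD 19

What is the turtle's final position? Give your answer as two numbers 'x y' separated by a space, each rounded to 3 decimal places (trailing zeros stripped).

Answer: 21.618 -37.769

Derivation:
Executing turtle program step by step:
Start: pos=(6,0), heading=315, pen down
FD 9: (6,0) -> (12.364,-6.364) [heading=315, draw]
RT 60: heading 315 -> 255
FD 18: (12.364,-6.364) -> (7.705,-23.751) [heading=255, draw]
RT 15: heading 255 -> 240
RT 53: heading 240 -> 187
BK 8: (7.705,-23.751) -> (15.646,-22.776) [heading=187, draw]
LT 120: heading 187 -> 307
RT 72: heading 307 -> 235
BK 20: (15.646,-22.776) -> (27.117,-6.393) [heading=235, draw]
FD 8: (27.117,-6.393) -> (22.529,-12.946) [heading=235, draw]
LT 343: heading 235 -> 218
FD 13: (22.529,-12.946) -> (12.284,-20.949) [heading=218, draw]
FD 3: (12.284,-20.949) -> (9.92,-22.796) [heading=218, draw]
LT 90: heading 218 -> 308
FD 19: (9.92,-22.796) -> (21.618,-37.769) [heading=308, draw]
Final: pos=(21.618,-37.769), heading=308, 8 segment(s) drawn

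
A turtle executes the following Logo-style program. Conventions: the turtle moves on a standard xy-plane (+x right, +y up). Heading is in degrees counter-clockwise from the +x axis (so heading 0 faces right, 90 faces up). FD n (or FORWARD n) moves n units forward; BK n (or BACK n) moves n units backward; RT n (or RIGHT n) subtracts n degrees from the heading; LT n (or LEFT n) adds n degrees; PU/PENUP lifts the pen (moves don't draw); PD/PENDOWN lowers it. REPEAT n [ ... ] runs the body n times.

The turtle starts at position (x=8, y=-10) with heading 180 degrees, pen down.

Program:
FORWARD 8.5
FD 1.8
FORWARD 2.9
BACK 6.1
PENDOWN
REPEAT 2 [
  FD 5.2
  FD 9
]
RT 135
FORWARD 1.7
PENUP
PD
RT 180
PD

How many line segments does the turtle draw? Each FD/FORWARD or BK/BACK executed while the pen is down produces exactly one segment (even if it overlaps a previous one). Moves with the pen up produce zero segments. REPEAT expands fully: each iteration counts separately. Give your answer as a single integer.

Executing turtle program step by step:
Start: pos=(8,-10), heading=180, pen down
FD 8.5: (8,-10) -> (-0.5,-10) [heading=180, draw]
FD 1.8: (-0.5,-10) -> (-2.3,-10) [heading=180, draw]
FD 2.9: (-2.3,-10) -> (-5.2,-10) [heading=180, draw]
BK 6.1: (-5.2,-10) -> (0.9,-10) [heading=180, draw]
PD: pen down
REPEAT 2 [
  -- iteration 1/2 --
  FD 5.2: (0.9,-10) -> (-4.3,-10) [heading=180, draw]
  FD 9: (-4.3,-10) -> (-13.3,-10) [heading=180, draw]
  -- iteration 2/2 --
  FD 5.2: (-13.3,-10) -> (-18.5,-10) [heading=180, draw]
  FD 9: (-18.5,-10) -> (-27.5,-10) [heading=180, draw]
]
RT 135: heading 180 -> 45
FD 1.7: (-27.5,-10) -> (-26.298,-8.798) [heading=45, draw]
PU: pen up
PD: pen down
RT 180: heading 45 -> 225
PD: pen down
Final: pos=(-26.298,-8.798), heading=225, 9 segment(s) drawn
Segments drawn: 9

Answer: 9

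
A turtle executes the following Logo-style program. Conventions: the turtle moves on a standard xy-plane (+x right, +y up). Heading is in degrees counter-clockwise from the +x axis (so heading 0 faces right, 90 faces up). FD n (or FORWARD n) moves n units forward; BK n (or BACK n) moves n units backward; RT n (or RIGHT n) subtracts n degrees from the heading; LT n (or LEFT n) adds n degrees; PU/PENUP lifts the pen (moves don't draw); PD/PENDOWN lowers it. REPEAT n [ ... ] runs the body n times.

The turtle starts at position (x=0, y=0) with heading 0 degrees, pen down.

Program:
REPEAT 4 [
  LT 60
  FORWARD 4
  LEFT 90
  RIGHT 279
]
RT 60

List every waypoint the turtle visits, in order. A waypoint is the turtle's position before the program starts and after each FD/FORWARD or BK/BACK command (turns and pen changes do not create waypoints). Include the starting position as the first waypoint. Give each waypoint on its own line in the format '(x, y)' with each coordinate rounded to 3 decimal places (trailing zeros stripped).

Executing turtle program step by step:
Start: pos=(0,0), heading=0, pen down
REPEAT 4 [
  -- iteration 1/4 --
  LT 60: heading 0 -> 60
  FD 4: (0,0) -> (2,3.464) [heading=60, draw]
  LT 90: heading 60 -> 150
  RT 279: heading 150 -> 231
  -- iteration 2/4 --
  LT 60: heading 231 -> 291
  FD 4: (2,3.464) -> (3.433,-0.27) [heading=291, draw]
  LT 90: heading 291 -> 21
  RT 279: heading 21 -> 102
  -- iteration 3/4 --
  LT 60: heading 102 -> 162
  FD 4: (3.433,-0.27) -> (-0.371,0.966) [heading=162, draw]
  LT 90: heading 162 -> 252
  RT 279: heading 252 -> 333
  -- iteration 4/4 --
  LT 60: heading 333 -> 33
  FD 4: (-0.371,0.966) -> (2.984,3.144) [heading=33, draw]
  LT 90: heading 33 -> 123
  RT 279: heading 123 -> 204
]
RT 60: heading 204 -> 144
Final: pos=(2.984,3.144), heading=144, 4 segment(s) drawn
Waypoints (5 total):
(0, 0)
(2, 3.464)
(3.433, -0.27)
(-0.371, 0.966)
(2.984, 3.144)

Answer: (0, 0)
(2, 3.464)
(3.433, -0.27)
(-0.371, 0.966)
(2.984, 3.144)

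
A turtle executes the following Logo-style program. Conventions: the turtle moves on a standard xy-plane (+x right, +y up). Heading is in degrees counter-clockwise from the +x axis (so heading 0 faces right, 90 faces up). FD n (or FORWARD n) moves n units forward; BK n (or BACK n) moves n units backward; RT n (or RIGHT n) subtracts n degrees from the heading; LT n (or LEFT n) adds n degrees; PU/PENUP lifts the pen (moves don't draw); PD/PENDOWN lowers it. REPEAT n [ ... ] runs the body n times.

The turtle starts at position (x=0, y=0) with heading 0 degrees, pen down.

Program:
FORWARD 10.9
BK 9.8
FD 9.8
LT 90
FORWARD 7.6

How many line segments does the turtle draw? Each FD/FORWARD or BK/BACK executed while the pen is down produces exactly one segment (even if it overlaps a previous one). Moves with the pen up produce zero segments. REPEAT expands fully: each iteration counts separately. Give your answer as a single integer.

Answer: 4

Derivation:
Executing turtle program step by step:
Start: pos=(0,0), heading=0, pen down
FD 10.9: (0,0) -> (10.9,0) [heading=0, draw]
BK 9.8: (10.9,0) -> (1.1,0) [heading=0, draw]
FD 9.8: (1.1,0) -> (10.9,0) [heading=0, draw]
LT 90: heading 0 -> 90
FD 7.6: (10.9,0) -> (10.9,7.6) [heading=90, draw]
Final: pos=(10.9,7.6), heading=90, 4 segment(s) drawn
Segments drawn: 4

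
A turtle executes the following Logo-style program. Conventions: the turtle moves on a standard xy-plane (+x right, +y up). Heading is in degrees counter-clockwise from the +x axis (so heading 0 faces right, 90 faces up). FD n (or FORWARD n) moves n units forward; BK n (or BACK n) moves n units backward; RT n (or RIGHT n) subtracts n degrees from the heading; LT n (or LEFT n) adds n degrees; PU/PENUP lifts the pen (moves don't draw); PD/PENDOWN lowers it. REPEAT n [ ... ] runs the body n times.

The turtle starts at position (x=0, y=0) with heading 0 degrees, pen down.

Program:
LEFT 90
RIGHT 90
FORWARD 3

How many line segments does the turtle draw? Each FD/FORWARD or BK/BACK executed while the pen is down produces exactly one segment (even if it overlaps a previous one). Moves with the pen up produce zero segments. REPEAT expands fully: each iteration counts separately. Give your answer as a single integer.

Answer: 1

Derivation:
Executing turtle program step by step:
Start: pos=(0,0), heading=0, pen down
LT 90: heading 0 -> 90
RT 90: heading 90 -> 0
FD 3: (0,0) -> (3,0) [heading=0, draw]
Final: pos=(3,0), heading=0, 1 segment(s) drawn
Segments drawn: 1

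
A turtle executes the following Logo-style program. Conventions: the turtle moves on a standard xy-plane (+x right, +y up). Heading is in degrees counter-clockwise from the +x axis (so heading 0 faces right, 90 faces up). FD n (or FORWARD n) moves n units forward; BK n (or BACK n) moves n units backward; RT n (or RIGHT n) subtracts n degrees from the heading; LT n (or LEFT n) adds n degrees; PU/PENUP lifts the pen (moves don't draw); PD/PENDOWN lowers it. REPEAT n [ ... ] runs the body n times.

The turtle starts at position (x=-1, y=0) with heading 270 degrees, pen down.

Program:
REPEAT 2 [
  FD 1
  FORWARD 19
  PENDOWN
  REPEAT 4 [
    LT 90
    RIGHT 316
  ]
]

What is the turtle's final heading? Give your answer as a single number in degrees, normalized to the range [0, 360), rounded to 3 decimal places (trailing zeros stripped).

Answer: 262

Derivation:
Executing turtle program step by step:
Start: pos=(-1,0), heading=270, pen down
REPEAT 2 [
  -- iteration 1/2 --
  FD 1: (-1,0) -> (-1,-1) [heading=270, draw]
  FD 19: (-1,-1) -> (-1,-20) [heading=270, draw]
  PD: pen down
  REPEAT 4 [
    -- iteration 1/4 --
    LT 90: heading 270 -> 0
    RT 316: heading 0 -> 44
    -- iteration 2/4 --
    LT 90: heading 44 -> 134
    RT 316: heading 134 -> 178
    -- iteration 3/4 --
    LT 90: heading 178 -> 268
    RT 316: heading 268 -> 312
    -- iteration 4/4 --
    LT 90: heading 312 -> 42
    RT 316: heading 42 -> 86
  ]
  -- iteration 2/2 --
  FD 1: (-1,-20) -> (-0.93,-19.002) [heading=86, draw]
  FD 19: (-0.93,-19.002) -> (0.395,-0.049) [heading=86, draw]
  PD: pen down
  REPEAT 4 [
    -- iteration 1/4 --
    LT 90: heading 86 -> 176
    RT 316: heading 176 -> 220
    -- iteration 2/4 --
    LT 90: heading 220 -> 310
    RT 316: heading 310 -> 354
    -- iteration 3/4 --
    LT 90: heading 354 -> 84
    RT 316: heading 84 -> 128
    -- iteration 4/4 --
    LT 90: heading 128 -> 218
    RT 316: heading 218 -> 262
  ]
]
Final: pos=(0.395,-0.049), heading=262, 4 segment(s) drawn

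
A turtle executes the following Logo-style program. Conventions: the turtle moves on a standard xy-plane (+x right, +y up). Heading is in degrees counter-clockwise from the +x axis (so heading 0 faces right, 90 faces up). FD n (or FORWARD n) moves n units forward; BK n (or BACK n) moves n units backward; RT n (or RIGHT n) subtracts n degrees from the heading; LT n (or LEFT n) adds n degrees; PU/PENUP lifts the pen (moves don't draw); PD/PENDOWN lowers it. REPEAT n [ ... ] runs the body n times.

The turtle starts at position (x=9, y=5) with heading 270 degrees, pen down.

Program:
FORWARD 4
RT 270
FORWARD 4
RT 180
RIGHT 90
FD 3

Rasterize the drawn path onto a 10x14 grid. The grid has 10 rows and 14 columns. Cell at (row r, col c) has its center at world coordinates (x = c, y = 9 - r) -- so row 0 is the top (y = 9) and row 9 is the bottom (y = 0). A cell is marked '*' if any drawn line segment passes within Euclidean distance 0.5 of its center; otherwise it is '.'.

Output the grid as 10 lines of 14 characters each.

Answer: ..............
..............
..............
..............
.........*....
.........*...*
.........*...*
.........*...*
.........*****
..............

Derivation:
Segment 0: (9,5) -> (9,1)
Segment 1: (9,1) -> (13,1)
Segment 2: (13,1) -> (13,4)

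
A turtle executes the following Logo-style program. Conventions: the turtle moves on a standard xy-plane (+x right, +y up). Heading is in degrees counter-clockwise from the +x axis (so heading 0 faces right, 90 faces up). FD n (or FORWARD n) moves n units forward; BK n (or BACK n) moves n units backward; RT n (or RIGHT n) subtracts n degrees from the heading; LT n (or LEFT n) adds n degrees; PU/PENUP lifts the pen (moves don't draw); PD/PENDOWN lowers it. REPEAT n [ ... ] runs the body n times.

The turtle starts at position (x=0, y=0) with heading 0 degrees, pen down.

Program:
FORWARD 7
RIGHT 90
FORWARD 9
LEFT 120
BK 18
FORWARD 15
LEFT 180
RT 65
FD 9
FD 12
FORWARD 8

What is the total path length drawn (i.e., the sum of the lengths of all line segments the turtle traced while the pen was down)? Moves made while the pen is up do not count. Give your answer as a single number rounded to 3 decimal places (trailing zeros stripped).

Answer: 78

Derivation:
Executing turtle program step by step:
Start: pos=(0,0), heading=0, pen down
FD 7: (0,0) -> (7,0) [heading=0, draw]
RT 90: heading 0 -> 270
FD 9: (7,0) -> (7,-9) [heading=270, draw]
LT 120: heading 270 -> 30
BK 18: (7,-9) -> (-8.588,-18) [heading=30, draw]
FD 15: (-8.588,-18) -> (4.402,-10.5) [heading=30, draw]
LT 180: heading 30 -> 210
RT 65: heading 210 -> 145
FD 9: (4.402,-10.5) -> (-2.97,-5.338) [heading=145, draw]
FD 12: (-2.97,-5.338) -> (-12.8,1.545) [heading=145, draw]
FD 8: (-12.8,1.545) -> (-19.353,6.134) [heading=145, draw]
Final: pos=(-19.353,6.134), heading=145, 7 segment(s) drawn

Segment lengths:
  seg 1: (0,0) -> (7,0), length = 7
  seg 2: (7,0) -> (7,-9), length = 9
  seg 3: (7,-9) -> (-8.588,-18), length = 18
  seg 4: (-8.588,-18) -> (4.402,-10.5), length = 15
  seg 5: (4.402,-10.5) -> (-2.97,-5.338), length = 9
  seg 6: (-2.97,-5.338) -> (-12.8,1.545), length = 12
  seg 7: (-12.8,1.545) -> (-19.353,6.134), length = 8
Total = 78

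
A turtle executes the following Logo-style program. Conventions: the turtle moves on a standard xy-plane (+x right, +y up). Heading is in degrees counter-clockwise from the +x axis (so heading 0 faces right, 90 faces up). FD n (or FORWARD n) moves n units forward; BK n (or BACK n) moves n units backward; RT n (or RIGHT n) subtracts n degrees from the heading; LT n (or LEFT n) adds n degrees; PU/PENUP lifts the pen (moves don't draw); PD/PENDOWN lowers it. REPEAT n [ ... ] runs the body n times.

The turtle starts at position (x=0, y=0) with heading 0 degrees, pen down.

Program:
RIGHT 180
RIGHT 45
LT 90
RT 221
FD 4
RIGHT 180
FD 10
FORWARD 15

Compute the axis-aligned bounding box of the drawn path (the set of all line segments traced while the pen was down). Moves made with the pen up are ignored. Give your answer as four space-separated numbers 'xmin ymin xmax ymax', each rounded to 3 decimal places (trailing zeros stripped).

Answer: -20.949 -1.465 3.99 0.279

Derivation:
Executing turtle program step by step:
Start: pos=(0,0), heading=0, pen down
RT 180: heading 0 -> 180
RT 45: heading 180 -> 135
LT 90: heading 135 -> 225
RT 221: heading 225 -> 4
FD 4: (0,0) -> (3.99,0.279) [heading=4, draw]
RT 180: heading 4 -> 184
FD 10: (3.99,0.279) -> (-5.985,-0.419) [heading=184, draw]
FD 15: (-5.985,-0.419) -> (-20.949,-1.465) [heading=184, draw]
Final: pos=(-20.949,-1.465), heading=184, 3 segment(s) drawn

Segment endpoints: x in {-20.949, -5.985, 0, 3.99}, y in {-1.465, -0.419, 0, 0.279}
xmin=-20.949, ymin=-1.465, xmax=3.99, ymax=0.279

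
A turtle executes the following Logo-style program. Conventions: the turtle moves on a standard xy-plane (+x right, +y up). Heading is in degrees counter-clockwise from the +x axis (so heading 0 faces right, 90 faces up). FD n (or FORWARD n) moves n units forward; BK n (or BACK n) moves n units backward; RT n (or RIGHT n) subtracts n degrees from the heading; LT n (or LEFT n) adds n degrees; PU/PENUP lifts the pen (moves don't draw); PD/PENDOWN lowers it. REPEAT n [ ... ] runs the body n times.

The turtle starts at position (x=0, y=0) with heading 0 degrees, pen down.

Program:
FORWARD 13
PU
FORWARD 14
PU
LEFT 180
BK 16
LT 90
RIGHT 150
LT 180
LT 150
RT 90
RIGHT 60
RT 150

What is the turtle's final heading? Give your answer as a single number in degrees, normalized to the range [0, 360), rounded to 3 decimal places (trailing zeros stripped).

Answer: 150

Derivation:
Executing turtle program step by step:
Start: pos=(0,0), heading=0, pen down
FD 13: (0,0) -> (13,0) [heading=0, draw]
PU: pen up
FD 14: (13,0) -> (27,0) [heading=0, move]
PU: pen up
LT 180: heading 0 -> 180
BK 16: (27,0) -> (43,0) [heading=180, move]
LT 90: heading 180 -> 270
RT 150: heading 270 -> 120
LT 180: heading 120 -> 300
LT 150: heading 300 -> 90
RT 90: heading 90 -> 0
RT 60: heading 0 -> 300
RT 150: heading 300 -> 150
Final: pos=(43,0), heading=150, 1 segment(s) drawn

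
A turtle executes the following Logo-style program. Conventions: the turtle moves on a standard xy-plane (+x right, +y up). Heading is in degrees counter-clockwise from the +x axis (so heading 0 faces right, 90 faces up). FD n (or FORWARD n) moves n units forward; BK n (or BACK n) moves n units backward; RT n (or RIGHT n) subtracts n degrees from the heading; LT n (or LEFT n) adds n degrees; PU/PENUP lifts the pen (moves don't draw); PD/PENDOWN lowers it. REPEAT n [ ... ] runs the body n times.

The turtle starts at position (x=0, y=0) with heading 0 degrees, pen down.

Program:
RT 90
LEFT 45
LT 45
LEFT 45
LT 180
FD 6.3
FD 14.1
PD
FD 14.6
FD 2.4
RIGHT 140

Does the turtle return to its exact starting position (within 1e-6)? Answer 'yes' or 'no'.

Executing turtle program step by step:
Start: pos=(0,0), heading=0, pen down
RT 90: heading 0 -> 270
LT 45: heading 270 -> 315
LT 45: heading 315 -> 0
LT 45: heading 0 -> 45
LT 180: heading 45 -> 225
FD 6.3: (0,0) -> (-4.455,-4.455) [heading=225, draw]
FD 14.1: (-4.455,-4.455) -> (-14.425,-14.425) [heading=225, draw]
PD: pen down
FD 14.6: (-14.425,-14.425) -> (-24.749,-24.749) [heading=225, draw]
FD 2.4: (-24.749,-24.749) -> (-26.446,-26.446) [heading=225, draw]
RT 140: heading 225 -> 85
Final: pos=(-26.446,-26.446), heading=85, 4 segment(s) drawn

Start position: (0, 0)
Final position: (-26.446, -26.446)
Distance = 37.4; >= 1e-6 -> NOT closed

Answer: no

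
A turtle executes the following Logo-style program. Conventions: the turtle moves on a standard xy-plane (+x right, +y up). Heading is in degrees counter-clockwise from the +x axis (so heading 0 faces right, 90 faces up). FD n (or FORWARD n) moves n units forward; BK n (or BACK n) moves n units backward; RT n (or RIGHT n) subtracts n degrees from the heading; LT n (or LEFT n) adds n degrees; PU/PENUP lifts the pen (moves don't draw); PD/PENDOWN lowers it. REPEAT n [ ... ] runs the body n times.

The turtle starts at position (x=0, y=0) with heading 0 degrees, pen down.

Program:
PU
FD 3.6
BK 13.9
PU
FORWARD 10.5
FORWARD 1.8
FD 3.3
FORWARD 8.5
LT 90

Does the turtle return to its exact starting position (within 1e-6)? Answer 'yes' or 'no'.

Answer: no

Derivation:
Executing turtle program step by step:
Start: pos=(0,0), heading=0, pen down
PU: pen up
FD 3.6: (0,0) -> (3.6,0) [heading=0, move]
BK 13.9: (3.6,0) -> (-10.3,0) [heading=0, move]
PU: pen up
FD 10.5: (-10.3,0) -> (0.2,0) [heading=0, move]
FD 1.8: (0.2,0) -> (2,0) [heading=0, move]
FD 3.3: (2,0) -> (5.3,0) [heading=0, move]
FD 8.5: (5.3,0) -> (13.8,0) [heading=0, move]
LT 90: heading 0 -> 90
Final: pos=(13.8,0), heading=90, 0 segment(s) drawn

Start position: (0, 0)
Final position: (13.8, 0)
Distance = 13.8; >= 1e-6 -> NOT closed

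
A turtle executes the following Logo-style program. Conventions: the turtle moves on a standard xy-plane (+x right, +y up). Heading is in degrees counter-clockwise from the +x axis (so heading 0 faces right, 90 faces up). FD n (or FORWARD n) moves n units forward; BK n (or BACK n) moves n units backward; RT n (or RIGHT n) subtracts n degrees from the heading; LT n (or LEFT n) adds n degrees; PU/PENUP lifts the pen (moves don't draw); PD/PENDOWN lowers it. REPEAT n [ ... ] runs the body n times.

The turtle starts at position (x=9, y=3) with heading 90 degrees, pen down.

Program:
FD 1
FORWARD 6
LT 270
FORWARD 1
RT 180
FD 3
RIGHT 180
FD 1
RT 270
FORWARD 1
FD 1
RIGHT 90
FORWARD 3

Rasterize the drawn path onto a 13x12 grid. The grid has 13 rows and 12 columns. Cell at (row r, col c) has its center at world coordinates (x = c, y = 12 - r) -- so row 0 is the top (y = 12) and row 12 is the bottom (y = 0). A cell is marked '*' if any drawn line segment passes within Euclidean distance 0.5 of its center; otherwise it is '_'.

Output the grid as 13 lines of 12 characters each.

Segment 0: (9,3) -> (9,4)
Segment 1: (9,4) -> (9,10)
Segment 2: (9,10) -> (10,10)
Segment 3: (10,10) -> (7,10)
Segment 4: (7,10) -> (8,10)
Segment 5: (8,10) -> (8,11)
Segment 6: (8,11) -> (8,12)
Segment 7: (8,12) -> (11,12)

Answer: ________****
________*___
_______****_
_________*__
_________*__
_________*__
_________*__
_________*__
_________*__
_________*__
____________
____________
____________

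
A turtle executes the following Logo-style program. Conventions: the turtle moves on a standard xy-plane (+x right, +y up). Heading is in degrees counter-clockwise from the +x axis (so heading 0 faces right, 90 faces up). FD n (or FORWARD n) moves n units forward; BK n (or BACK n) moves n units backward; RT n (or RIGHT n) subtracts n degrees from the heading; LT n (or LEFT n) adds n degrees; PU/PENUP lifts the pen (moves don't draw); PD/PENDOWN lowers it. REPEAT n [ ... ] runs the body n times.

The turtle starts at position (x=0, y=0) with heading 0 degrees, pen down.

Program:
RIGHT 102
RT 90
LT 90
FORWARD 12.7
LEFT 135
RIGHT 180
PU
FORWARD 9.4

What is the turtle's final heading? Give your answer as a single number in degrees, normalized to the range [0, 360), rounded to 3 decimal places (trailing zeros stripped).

Executing turtle program step by step:
Start: pos=(0,0), heading=0, pen down
RT 102: heading 0 -> 258
RT 90: heading 258 -> 168
LT 90: heading 168 -> 258
FD 12.7: (0,0) -> (-2.64,-12.422) [heading=258, draw]
LT 135: heading 258 -> 33
RT 180: heading 33 -> 213
PU: pen up
FD 9.4: (-2.64,-12.422) -> (-10.524,-17.542) [heading=213, move]
Final: pos=(-10.524,-17.542), heading=213, 1 segment(s) drawn

Answer: 213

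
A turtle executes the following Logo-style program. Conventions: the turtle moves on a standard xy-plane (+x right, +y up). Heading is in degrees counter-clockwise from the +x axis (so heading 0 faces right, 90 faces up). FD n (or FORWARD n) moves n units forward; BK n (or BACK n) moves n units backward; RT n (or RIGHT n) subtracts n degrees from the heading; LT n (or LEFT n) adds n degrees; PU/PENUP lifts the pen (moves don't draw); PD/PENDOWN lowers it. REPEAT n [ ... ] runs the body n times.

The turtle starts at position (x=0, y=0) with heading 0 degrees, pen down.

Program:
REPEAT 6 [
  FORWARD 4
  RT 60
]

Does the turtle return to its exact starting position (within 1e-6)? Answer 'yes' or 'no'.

Executing turtle program step by step:
Start: pos=(0,0), heading=0, pen down
REPEAT 6 [
  -- iteration 1/6 --
  FD 4: (0,0) -> (4,0) [heading=0, draw]
  RT 60: heading 0 -> 300
  -- iteration 2/6 --
  FD 4: (4,0) -> (6,-3.464) [heading=300, draw]
  RT 60: heading 300 -> 240
  -- iteration 3/6 --
  FD 4: (6,-3.464) -> (4,-6.928) [heading=240, draw]
  RT 60: heading 240 -> 180
  -- iteration 4/6 --
  FD 4: (4,-6.928) -> (0,-6.928) [heading=180, draw]
  RT 60: heading 180 -> 120
  -- iteration 5/6 --
  FD 4: (0,-6.928) -> (-2,-3.464) [heading=120, draw]
  RT 60: heading 120 -> 60
  -- iteration 6/6 --
  FD 4: (-2,-3.464) -> (0,0) [heading=60, draw]
  RT 60: heading 60 -> 0
]
Final: pos=(0,0), heading=0, 6 segment(s) drawn

Start position: (0, 0)
Final position: (0, 0)
Distance = 0; < 1e-6 -> CLOSED

Answer: yes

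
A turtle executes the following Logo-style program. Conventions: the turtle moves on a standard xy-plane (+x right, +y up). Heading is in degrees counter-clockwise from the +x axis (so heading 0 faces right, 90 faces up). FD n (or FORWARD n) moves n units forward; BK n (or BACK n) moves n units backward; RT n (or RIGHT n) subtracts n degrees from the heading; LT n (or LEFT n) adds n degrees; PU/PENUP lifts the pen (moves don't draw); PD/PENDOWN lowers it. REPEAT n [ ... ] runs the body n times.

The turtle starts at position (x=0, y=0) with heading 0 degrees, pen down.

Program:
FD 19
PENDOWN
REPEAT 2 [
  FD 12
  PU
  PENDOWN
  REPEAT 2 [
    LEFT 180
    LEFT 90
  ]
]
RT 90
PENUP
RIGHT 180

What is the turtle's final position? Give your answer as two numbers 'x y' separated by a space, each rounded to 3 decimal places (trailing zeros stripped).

Answer: 19 0

Derivation:
Executing turtle program step by step:
Start: pos=(0,0), heading=0, pen down
FD 19: (0,0) -> (19,0) [heading=0, draw]
PD: pen down
REPEAT 2 [
  -- iteration 1/2 --
  FD 12: (19,0) -> (31,0) [heading=0, draw]
  PU: pen up
  PD: pen down
  REPEAT 2 [
    -- iteration 1/2 --
    LT 180: heading 0 -> 180
    LT 90: heading 180 -> 270
    -- iteration 2/2 --
    LT 180: heading 270 -> 90
    LT 90: heading 90 -> 180
  ]
  -- iteration 2/2 --
  FD 12: (31,0) -> (19,0) [heading=180, draw]
  PU: pen up
  PD: pen down
  REPEAT 2 [
    -- iteration 1/2 --
    LT 180: heading 180 -> 0
    LT 90: heading 0 -> 90
    -- iteration 2/2 --
    LT 180: heading 90 -> 270
    LT 90: heading 270 -> 0
  ]
]
RT 90: heading 0 -> 270
PU: pen up
RT 180: heading 270 -> 90
Final: pos=(19,0), heading=90, 3 segment(s) drawn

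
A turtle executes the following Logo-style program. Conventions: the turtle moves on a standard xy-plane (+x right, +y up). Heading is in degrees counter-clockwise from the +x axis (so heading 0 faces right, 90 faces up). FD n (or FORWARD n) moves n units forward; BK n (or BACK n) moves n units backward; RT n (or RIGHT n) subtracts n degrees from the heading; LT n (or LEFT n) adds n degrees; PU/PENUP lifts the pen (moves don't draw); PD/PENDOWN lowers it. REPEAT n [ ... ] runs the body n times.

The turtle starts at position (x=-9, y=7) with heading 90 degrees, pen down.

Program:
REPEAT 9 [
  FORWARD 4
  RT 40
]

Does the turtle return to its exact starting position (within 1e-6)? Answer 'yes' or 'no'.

Executing turtle program step by step:
Start: pos=(-9,7), heading=90, pen down
REPEAT 9 [
  -- iteration 1/9 --
  FD 4: (-9,7) -> (-9,11) [heading=90, draw]
  RT 40: heading 90 -> 50
  -- iteration 2/9 --
  FD 4: (-9,11) -> (-6.429,14.064) [heading=50, draw]
  RT 40: heading 50 -> 10
  -- iteration 3/9 --
  FD 4: (-6.429,14.064) -> (-2.49,14.759) [heading=10, draw]
  RT 40: heading 10 -> 330
  -- iteration 4/9 --
  FD 4: (-2.49,14.759) -> (0.974,12.759) [heading=330, draw]
  RT 40: heading 330 -> 290
  -- iteration 5/9 --
  FD 4: (0.974,12.759) -> (2.343,9) [heading=290, draw]
  RT 40: heading 290 -> 250
  -- iteration 6/9 --
  FD 4: (2.343,9) -> (0.974,5.241) [heading=250, draw]
  RT 40: heading 250 -> 210
  -- iteration 7/9 --
  FD 4: (0.974,5.241) -> (-2.49,3.241) [heading=210, draw]
  RT 40: heading 210 -> 170
  -- iteration 8/9 --
  FD 4: (-2.49,3.241) -> (-6.429,3.936) [heading=170, draw]
  RT 40: heading 170 -> 130
  -- iteration 9/9 --
  FD 4: (-6.429,3.936) -> (-9,7) [heading=130, draw]
  RT 40: heading 130 -> 90
]
Final: pos=(-9,7), heading=90, 9 segment(s) drawn

Start position: (-9, 7)
Final position: (-9, 7)
Distance = 0; < 1e-6 -> CLOSED

Answer: yes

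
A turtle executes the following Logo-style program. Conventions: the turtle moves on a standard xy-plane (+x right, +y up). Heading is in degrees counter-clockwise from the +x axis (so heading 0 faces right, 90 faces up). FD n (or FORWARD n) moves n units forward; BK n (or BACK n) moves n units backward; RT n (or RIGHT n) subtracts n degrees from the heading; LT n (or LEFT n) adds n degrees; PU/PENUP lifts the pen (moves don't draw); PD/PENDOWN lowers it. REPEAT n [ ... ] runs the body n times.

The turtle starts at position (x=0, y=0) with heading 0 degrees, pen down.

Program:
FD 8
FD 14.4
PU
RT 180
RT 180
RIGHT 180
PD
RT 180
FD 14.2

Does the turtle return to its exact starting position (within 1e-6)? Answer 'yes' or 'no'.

Executing turtle program step by step:
Start: pos=(0,0), heading=0, pen down
FD 8: (0,0) -> (8,0) [heading=0, draw]
FD 14.4: (8,0) -> (22.4,0) [heading=0, draw]
PU: pen up
RT 180: heading 0 -> 180
RT 180: heading 180 -> 0
RT 180: heading 0 -> 180
PD: pen down
RT 180: heading 180 -> 0
FD 14.2: (22.4,0) -> (36.6,0) [heading=0, draw]
Final: pos=(36.6,0), heading=0, 3 segment(s) drawn

Start position: (0, 0)
Final position: (36.6, 0)
Distance = 36.6; >= 1e-6 -> NOT closed

Answer: no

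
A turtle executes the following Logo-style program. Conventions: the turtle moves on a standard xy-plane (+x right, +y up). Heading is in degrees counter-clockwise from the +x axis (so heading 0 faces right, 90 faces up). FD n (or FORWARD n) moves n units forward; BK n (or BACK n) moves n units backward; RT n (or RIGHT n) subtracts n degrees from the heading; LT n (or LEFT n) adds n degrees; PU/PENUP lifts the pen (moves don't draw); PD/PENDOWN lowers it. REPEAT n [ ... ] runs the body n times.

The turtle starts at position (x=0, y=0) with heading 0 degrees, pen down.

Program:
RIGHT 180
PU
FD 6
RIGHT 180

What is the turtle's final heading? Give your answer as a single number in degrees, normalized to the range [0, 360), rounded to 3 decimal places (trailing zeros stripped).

Executing turtle program step by step:
Start: pos=(0,0), heading=0, pen down
RT 180: heading 0 -> 180
PU: pen up
FD 6: (0,0) -> (-6,0) [heading=180, move]
RT 180: heading 180 -> 0
Final: pos=(-6,0), heading=0, 0 segment(s) drawn

Answer: 0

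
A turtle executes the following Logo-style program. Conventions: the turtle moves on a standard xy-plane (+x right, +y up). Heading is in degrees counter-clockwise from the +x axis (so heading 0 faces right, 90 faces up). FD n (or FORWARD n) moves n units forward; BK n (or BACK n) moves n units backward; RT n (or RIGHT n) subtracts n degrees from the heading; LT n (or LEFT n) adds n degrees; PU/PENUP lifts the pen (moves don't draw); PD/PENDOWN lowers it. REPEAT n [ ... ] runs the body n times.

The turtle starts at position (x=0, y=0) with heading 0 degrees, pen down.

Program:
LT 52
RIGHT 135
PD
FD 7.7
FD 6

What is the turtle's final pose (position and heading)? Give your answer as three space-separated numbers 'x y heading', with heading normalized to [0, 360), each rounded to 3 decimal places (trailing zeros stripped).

Answer: 1.67 -13.598 277

Derivation:
Executing turtle program step by step:
Start: pos=(0,0), heading=0, pen down
LT 52: heading 0 -> 52
RT 135: heading 52 -> 277
PD: pen down
FD 7.7: (0,0) -> (0.938,-7.643) [heading=277, draw]
FD 6: (0.938,-7.643) -> (1.67,-13.598) [heading=277, draw]
Final: pos=(1.67,-13.598), heading=277, 2 segment(s) drawn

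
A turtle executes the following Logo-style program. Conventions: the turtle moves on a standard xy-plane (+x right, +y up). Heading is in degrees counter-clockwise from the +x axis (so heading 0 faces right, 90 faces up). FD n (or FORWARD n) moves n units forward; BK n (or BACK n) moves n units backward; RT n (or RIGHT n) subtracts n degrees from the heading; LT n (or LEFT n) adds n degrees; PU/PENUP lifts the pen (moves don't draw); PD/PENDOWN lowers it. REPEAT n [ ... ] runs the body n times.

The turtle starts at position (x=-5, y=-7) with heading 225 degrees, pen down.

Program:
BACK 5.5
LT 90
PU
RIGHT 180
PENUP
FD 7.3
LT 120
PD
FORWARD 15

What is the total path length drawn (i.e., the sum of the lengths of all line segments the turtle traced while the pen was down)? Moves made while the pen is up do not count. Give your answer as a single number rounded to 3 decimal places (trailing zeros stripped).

Executing turtle program step by step:
Start: pos=(-5,-7), heading=225, pen down
BK 5.5: (-5,-7) -> (-1.111,-3.111) [heading=225, draw]
LT 90: heading 225 -> 315
PU: pen up
RT 180: heading 315 -> 135
PU: pen up
FD 7.3: (-1.111,-3.111) -> (-6.273,2.051) [heading=135, move]
LT 120: heading 135 -> 255
PD: pen down
FD 15: (-6.273,2.051) -> (-10.155,-12.438) [heading=255, draw]
Final: pos=(-10.155,-12.438), heading=255, 2 segment(s) drawn

Segment lengths:
  seg 1: (-5,-7) -> (-1.111,-3.111), length = 5.5
  seg 2: (-6.273,2.051) -> (-10.155,-12.438), length = 15
Total = 20.5

Answer: 20.5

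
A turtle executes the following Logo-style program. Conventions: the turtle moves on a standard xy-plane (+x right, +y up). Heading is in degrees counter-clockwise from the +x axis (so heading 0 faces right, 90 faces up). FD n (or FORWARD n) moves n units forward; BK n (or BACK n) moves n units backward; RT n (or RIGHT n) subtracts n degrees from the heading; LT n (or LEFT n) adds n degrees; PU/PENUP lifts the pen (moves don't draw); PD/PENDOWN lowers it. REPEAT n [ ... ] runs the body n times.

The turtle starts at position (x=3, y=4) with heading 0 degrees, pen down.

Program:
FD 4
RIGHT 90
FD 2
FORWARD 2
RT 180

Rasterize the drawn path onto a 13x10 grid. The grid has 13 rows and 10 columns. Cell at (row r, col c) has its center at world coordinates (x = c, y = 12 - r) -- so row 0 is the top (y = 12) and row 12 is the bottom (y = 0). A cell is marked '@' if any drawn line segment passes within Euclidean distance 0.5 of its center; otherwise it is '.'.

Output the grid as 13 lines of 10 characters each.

Segment 0: (3,4) -> (7,4)
Segment 1: (7,4) -> (7,2)
Segment 2: (7,2) -> (7,0)

Answer: ..........
..........
..........
..........
..........
..........
..........
..........
...@@@@@..
.......@..
.......@..
.......@..
.......@..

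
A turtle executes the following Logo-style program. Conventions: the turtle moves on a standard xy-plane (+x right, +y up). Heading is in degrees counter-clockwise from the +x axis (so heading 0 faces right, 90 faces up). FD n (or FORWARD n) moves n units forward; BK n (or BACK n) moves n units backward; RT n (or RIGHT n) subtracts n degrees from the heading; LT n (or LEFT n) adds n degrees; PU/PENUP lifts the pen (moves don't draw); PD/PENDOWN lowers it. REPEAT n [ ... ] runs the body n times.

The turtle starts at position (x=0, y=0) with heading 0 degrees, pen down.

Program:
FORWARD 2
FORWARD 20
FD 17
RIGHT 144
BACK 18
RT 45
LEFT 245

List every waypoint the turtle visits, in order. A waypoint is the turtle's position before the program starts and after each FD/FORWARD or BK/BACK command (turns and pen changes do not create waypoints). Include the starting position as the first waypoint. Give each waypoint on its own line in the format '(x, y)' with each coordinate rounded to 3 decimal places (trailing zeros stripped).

Executing turtle program step by step:
Start: pos=(0,0), heading=0, pen down
FD 2: (0,0) -> (2,0) [heading=0, draw]
FD 20: (2,0) -> (22,0) [heading=0, draw]
FD 17: (22,0) -> (39,0) [heading=0, draw]
RT 144: heading 0 -> 216
BK 18: (39,0) -> (53.562,10.58) [heading=216, draw]
RT 45: heading 216 -> 171
LT 245: heading 171 -> 56
Final: pos=(53.562,10.58), heading=56, 4 segment(s) drawn
Waypoints (5 total):
(0, 0)
(2, 0)
(22, 0)
(39, 0)
(53.562, 10.58)

Answer: (0, 0)
(2, 0)
(22, 0)
(39, 0)
(53.562, 10.58)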